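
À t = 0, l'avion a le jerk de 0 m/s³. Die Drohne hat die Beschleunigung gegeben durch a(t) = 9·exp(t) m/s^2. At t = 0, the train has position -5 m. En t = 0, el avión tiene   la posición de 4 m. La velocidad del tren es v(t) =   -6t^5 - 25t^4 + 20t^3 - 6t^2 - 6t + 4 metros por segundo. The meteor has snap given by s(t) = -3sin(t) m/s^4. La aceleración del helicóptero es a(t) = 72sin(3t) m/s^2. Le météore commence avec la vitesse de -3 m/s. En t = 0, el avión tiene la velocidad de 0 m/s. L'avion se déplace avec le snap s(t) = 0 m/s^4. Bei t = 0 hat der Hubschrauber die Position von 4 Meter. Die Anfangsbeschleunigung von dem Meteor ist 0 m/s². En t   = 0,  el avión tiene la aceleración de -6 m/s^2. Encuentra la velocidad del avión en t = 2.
Partiendo del snap s(t) = 0, tomamos 3 antiderivadas. Integrando el snap y usando la condición inicial j(0) = 0, obtenemos j(t) = 0. Integrando la sacudida y usando la condición inicial a(0) = -6, obtenemos a(t) = -6. Tomando ∫a(t)dt y aplicando v(0) = 0, encontramos v(t) = -6·t. Tenemos la velocidad v(t) = -6·t. Sustituyendo t = 2: v(2) = -12.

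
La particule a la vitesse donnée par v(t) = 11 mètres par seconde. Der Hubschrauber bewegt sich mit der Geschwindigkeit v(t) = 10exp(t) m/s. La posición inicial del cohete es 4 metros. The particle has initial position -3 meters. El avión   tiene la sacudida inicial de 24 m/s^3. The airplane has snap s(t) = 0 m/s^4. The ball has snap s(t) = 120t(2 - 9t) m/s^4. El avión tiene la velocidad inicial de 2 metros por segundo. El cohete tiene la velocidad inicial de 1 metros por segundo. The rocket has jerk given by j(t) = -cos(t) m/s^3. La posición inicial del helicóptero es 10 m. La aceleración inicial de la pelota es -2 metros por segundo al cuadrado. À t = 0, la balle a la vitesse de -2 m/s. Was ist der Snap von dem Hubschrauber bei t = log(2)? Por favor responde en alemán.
Ausgehend von der Geschwindigkeit v(t) = 10·exp(t), nehmen wir 3 Ableitungen. Mit d/dt von v(t) finden wir a(t) = 10·exp(t). Mit d/dt von a(t) finden wir j(t) = 10·exp(t). Mit d/dt von j(t) finden wir s(t) = 10·exp(t). Aus der Gleichung für den Snap s(t) = 10·exp(t), setzen wir t = log(2) ein und erhalten s = 20.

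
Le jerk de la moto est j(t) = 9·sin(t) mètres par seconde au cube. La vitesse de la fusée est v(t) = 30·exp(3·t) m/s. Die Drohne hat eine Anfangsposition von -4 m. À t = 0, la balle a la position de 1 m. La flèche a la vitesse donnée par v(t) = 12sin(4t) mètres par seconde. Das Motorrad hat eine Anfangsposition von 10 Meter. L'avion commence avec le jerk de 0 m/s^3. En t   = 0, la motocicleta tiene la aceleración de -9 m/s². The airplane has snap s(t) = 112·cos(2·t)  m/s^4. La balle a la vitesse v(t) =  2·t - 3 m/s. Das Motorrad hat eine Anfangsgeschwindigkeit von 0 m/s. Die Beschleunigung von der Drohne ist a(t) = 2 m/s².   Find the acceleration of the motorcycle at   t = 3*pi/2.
We need to integrate our jerk equation j(t) = 9·sin(t) 1 time. Integrating jerk and using the initial condition a(0) = -9, we get a(t) = -9·cos(t). Using a(t) = -9·cos(t) and substituting t = 3*pi/2, we find a = 0.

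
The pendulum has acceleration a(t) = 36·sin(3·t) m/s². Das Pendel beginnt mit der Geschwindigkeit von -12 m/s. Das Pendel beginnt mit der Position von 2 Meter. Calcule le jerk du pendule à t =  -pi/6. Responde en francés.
En partant de l'accélération a(t) = 36·sin(3·t), nous prenons 1 dérivée. La dérivée de l'accélération donne le jerk: j(t) = 108·cos(3·t). Nous avons le jerk j(t) = 108·cos(3·t). En substituant t = -pi/6: j(-pi/6) = 0.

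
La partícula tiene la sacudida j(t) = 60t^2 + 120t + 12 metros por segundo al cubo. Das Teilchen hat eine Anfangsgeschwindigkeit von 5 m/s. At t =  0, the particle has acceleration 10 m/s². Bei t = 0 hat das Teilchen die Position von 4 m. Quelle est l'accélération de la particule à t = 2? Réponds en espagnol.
Para resolver esto, necesitamos tomar 1 integral de nuestra ecuación de la sacudida j(t) = 60·t^2 + 120·t + 12. La antiderivada de la sacudida es la aceleración. Usando a(0) = 10, obtenemos a(t) = 20·t^3 + 60·t^2 + 12·t + 10. Usando a(t) = 20·t^3 + 60·t^2 + 12·t + 10 y sustituyendo t = 2, encontramos a = 434.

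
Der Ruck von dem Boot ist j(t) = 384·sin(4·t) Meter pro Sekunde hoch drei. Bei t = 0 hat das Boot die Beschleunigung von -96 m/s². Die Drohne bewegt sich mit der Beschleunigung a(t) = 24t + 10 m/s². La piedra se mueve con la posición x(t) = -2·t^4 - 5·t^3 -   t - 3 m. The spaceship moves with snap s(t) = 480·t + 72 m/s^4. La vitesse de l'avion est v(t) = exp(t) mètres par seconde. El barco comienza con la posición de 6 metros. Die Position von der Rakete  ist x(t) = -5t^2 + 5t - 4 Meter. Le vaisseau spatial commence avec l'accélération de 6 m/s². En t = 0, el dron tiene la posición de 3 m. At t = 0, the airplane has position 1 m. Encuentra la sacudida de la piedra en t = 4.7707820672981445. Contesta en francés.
Pour résoudre ceci, nous devons prendre 3 dérivées de notre équation de la position x(t) = -2·t^4 - 5·t^3 - t - 3. La dérivée de la position donne la vitesse: v(t) = -8·t^3 - 15·t^2 - 1. En prenant d/dt de v(t), nous trouvons a(t) = -24·t^2 - 30·t. En prenant d/dt de a(t), nous trouvons j(t) = -48·t - 30. En utilisant j(t) = -48·t - 30 et en substituant t = 4.7707820672981445, nous trouvons j = -258.997539230311.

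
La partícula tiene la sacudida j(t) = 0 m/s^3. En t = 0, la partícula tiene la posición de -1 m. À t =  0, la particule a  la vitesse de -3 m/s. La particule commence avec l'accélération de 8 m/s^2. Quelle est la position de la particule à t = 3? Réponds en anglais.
We need to integrate our jerk equation j(t) = 0 3 times. The integral of jerk, with a(0) = 8, gives acceleration: a(t) = 8. Finding the integral of a(t) and using v(0) = -3: v(t) = 8·t - 3. Integrating velocity and using the initial condition x(0) = -1, we get x(t) = 4·t^2 - 3·t - 1. From the given position equation x(t) = 4·t^2 - 3·t - 1, we substitute t = 3 to get x = 26.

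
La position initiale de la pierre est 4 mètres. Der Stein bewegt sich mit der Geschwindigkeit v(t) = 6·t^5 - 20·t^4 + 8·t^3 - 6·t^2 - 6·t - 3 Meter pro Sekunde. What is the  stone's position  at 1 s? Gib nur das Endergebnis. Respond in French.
À t = 1, x = -5.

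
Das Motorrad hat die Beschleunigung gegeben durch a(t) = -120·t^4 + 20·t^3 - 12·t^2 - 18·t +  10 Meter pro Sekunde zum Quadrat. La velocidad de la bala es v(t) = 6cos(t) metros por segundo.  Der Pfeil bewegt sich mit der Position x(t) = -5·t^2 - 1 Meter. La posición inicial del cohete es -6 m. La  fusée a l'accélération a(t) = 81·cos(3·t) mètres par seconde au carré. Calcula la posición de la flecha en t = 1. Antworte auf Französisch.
En utilisant x(t) = -5·t^2 - 1 et en substituant t = 1, nous trouvons x = -6.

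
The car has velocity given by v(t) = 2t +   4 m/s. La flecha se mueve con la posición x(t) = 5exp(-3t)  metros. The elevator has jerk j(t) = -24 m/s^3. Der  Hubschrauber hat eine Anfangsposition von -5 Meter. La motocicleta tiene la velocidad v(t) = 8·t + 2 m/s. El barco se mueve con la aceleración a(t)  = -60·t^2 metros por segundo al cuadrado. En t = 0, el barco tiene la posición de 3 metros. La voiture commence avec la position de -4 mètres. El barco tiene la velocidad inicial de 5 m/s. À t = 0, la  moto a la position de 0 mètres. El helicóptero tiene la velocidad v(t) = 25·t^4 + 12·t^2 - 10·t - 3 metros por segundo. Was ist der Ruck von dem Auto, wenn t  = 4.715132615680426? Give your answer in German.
Ausgehend von der Geschwindigkeit v(t) = 2·t + 4, nehmen wir 2 Ableitungen. Mit d/dt von v(t) finden wir a(t) = 2. Die Ableitung von der Beschleunigung ergibt den Ruck: j(t) = 0. Aus der Gleichung für den Ruck j(t) = 0, setzen wir t = 4.715132615680426 ein und erhalten j = 0.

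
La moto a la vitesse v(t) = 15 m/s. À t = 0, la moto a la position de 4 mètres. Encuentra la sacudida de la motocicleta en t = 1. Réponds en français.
En partant de la vitesse v(t) = 15, nous prenons 2 dérivées. En prenant d/dt de v(t), nous trouvons a(t) = 0. En prenant d/dt de a(t), nous trouvons j(t) = 0. En utilisant j(t) = 0 et en substituant t = 1, nous trouvons j = 0.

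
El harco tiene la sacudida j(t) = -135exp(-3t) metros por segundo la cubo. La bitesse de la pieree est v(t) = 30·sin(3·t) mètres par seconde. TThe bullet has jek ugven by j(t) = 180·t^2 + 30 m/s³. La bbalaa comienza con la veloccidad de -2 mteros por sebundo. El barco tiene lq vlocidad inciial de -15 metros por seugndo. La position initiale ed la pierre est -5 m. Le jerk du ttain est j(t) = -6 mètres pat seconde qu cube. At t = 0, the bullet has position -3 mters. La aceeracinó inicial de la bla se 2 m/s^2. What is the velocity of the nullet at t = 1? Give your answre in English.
To find the answer, we compute 2 integrals of j(t) = 180·t^2 + 30. The integral of jerk, with a(0) = 2, gives acceleration: a(t) = 60·t^3 + 30·t + 2. Taking ∫a(t)dt and applying v(0) = -2, we find v(t) = 15·t^4 + 15·t^2 + 2·t - 2. From the given velocity equation v(t) = 15·t^4 + 15·t^2 + 2·t - 2, we substitute t = 1 to get v = 30.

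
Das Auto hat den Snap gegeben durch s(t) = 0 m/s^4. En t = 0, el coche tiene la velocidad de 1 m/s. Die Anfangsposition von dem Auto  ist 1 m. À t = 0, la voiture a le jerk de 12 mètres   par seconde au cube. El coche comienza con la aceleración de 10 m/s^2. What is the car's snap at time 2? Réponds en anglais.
Using s(t) = 0 and substituting t = 2, we find s = 0.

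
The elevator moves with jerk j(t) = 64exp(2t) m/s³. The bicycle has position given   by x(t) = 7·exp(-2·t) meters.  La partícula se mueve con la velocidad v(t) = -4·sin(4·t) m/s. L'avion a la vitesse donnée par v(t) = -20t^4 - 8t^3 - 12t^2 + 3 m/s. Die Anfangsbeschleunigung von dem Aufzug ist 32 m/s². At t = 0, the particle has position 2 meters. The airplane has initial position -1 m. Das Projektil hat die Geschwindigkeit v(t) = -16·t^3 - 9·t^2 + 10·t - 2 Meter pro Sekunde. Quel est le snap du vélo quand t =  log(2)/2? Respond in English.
Starting from position x(t) = 7·exp(-2·t), we take 4 derivatives. The derivative of position gives velocity: v(t) = -14·exp(-2·t). Taking d/dt of v(t), we find a(t) = 28·exp(-2·t). The derivative of acceleration gives jerk: j(t) = -56·exp(-2·t). Differentiating jerk, we get snap: s(t) = 112·exp(-2·t). We have snap s(t) = 112·exp(-2·t). Substituting t = log(2)/2: s(log(2)/2) = 56.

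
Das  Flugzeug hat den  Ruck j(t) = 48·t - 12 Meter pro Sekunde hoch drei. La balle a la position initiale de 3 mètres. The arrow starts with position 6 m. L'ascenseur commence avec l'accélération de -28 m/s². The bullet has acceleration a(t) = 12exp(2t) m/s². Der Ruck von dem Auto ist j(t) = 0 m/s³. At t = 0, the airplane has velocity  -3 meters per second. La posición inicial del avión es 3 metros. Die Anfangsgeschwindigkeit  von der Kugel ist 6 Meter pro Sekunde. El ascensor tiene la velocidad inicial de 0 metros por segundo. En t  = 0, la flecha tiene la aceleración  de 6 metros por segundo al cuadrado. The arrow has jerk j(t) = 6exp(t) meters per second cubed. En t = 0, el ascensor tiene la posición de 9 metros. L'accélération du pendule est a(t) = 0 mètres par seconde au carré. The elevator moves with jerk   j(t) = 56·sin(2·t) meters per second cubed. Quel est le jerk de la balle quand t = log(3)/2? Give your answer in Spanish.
Debemos derivar nuestra ecuación de la aceleración a(t) = 12·exp(2·t) 1 vez. Tomando d/dt de a(t), encontramos j(t) = 24·exp(2·t). Tenemos la sacudida j(t) = 24·exp(2·t). Sustituyendo t = log(3)/2: j(log(3)/2) = 72.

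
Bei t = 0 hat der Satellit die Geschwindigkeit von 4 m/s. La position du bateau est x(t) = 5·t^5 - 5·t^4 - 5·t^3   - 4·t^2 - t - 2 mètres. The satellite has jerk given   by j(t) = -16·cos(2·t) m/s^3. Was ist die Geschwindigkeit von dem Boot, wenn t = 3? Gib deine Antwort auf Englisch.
We must differentiate our position equation x(t) = 5·t^5 - 5·t^4 - 5·t^3 - 4·t^2 - t - 2 1 time. Taking d/dt of x(t), we find v(t) = 25·t^4 - 20·t^3 - 15·t^2 - 8·t - 1. Using v(t) = 25·t^4 - 20·t^3 - 15·t^2 - 8·t - 1 and substituting t = 3, we find v = 1325.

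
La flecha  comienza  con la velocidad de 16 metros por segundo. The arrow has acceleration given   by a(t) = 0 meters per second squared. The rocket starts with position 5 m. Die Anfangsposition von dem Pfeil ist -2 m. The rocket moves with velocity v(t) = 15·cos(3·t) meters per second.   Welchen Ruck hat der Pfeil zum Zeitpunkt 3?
Wir müssen unsere Gleichung für die Beschleunigung a(t) = 0 1-mal ableiten. Mit d/dt von a(t) finden wir j(t) = 0. Wir haben den Ruck j(t) = 0. Durch Einsetzen von t = 3: j(3) = 0.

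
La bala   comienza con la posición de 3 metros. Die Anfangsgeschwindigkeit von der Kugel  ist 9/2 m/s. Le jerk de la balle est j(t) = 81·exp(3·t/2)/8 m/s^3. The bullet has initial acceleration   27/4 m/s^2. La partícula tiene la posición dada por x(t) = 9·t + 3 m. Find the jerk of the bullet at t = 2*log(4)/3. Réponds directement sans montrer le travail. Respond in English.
The answer is 81/2.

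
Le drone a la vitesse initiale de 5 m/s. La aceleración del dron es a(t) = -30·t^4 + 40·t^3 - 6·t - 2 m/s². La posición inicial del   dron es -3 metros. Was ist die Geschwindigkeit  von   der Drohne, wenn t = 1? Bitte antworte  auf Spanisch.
Para resolver esto, necesitamos tomar 1 integral de nuestra ecuación de la aceleración a(t) = -30·t^4 + 40·t^3 - 6·t - 2. La integral de la aceleración, con v(0) = 5, da la velocidad: v(t) = -6·t^5 + 10·t^4 - 3·t^2 - 2·t + 5. Tenemos la velocidad v(t) = -6·t^5 + 10·t^4 - 3·t^2 - 2·t + 5. Sustituyendo t = 1: v(1) = 4.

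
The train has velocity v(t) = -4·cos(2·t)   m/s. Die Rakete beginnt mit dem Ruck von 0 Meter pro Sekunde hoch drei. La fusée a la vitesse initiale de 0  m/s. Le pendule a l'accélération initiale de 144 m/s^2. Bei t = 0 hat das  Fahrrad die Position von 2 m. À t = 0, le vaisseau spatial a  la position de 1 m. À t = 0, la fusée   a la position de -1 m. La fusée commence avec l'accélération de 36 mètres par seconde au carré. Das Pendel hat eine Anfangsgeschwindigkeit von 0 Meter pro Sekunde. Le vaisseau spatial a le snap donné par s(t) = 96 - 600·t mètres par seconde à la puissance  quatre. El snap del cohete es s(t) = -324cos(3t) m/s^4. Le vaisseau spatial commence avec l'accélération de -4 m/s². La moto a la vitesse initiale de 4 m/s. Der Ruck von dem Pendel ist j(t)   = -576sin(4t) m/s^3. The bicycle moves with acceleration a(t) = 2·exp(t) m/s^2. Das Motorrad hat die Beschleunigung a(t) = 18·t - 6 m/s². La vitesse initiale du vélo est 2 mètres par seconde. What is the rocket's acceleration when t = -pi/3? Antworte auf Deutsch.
Wir müssen unsere Gleichung für den Snap s(t) = -324·cos(3·t) 2-mal integrieren. Das Integral von dem Snap ist der Ruck. Mit j(0) = 0 erhalten wir j(t) = -108·sin(3·t). Mit ∫j(t)dt und Anwendung von a(0) = 36, finden wir a(t) = 36·cos(3·t). Mit a(t) = 36·cos(3·t) und Einsetzen von t = -pi/3, finden wir a = -36.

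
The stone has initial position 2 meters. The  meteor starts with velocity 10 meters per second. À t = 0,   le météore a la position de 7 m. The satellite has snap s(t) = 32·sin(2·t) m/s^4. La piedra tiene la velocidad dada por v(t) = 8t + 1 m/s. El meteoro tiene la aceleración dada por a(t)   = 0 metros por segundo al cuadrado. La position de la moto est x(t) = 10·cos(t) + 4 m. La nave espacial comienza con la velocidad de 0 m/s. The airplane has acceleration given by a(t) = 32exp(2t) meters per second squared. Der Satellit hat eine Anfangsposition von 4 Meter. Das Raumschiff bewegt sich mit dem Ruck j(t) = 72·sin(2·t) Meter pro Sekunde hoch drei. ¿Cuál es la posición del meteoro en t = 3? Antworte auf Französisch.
Pour résoudre ceci, nous devons prendre 2 primitives de notre équation de l'accélération a(t) = 0. L'intégrale de l'accélération, avec v(0) = 10, donne la vitesse: v(t) = 10. En prenant ∫v(t)dt et en appliquant x(0) = 7, nous trouvons x(t) = 10·t + 7. En utilisant x(t) = 10·t + 7 et en substituant t = 3, nous trouvons x = 37.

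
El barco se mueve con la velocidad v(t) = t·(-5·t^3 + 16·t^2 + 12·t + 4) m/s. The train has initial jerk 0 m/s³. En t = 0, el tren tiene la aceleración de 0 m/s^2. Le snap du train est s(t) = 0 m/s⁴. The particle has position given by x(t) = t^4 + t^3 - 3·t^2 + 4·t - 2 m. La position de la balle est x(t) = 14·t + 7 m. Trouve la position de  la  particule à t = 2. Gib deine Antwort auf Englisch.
Using x(t) = t^4 + t^3 - 3·t^2 + 4·t - 2 and substituting t = 2, we find x = 18.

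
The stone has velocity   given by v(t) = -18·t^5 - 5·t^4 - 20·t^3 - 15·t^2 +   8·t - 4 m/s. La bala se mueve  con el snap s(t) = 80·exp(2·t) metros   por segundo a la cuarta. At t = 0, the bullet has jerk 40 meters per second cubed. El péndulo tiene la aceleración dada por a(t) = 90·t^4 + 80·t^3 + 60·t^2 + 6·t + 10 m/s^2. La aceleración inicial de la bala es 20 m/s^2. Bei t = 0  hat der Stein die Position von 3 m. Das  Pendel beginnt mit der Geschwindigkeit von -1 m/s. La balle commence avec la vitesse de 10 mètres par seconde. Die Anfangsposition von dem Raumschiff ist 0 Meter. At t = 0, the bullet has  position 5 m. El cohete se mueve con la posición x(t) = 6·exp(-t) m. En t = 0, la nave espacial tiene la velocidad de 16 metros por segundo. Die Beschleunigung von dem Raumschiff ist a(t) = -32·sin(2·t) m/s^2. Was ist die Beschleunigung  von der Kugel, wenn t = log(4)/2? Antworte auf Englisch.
We need to integrate our snap equation s(t) = 80·exp(2·t) 2 times. Integrating snap and using the initial condition j(0) = 40, we get j(t) = 40·exp(2·t). The integral of jerk is acceleration. Using a(0) = 20, we get a(t) = 20·exp(2·t). Using a(t) = 20·exp(2·t) and substituting t = log(4)/2, we find a = 80.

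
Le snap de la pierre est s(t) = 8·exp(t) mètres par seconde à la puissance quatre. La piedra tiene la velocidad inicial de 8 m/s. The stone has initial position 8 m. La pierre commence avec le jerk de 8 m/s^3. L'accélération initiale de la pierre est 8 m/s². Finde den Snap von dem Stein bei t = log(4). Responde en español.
Usando s(t) = 8·exp(t) y sustituyendo t = log(4), encontramos s = 32.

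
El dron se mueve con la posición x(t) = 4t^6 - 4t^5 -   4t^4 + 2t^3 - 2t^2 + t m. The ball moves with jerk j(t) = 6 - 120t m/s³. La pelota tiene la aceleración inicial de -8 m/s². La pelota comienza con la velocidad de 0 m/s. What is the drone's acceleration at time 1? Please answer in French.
Nous devons dériver notre équation de la position x(t) = 4·t^6 - 4·t^5 - 4·t^4 + 2·t^3 - 2·t^2 + t 2 fois. En prenant d/dt de x(t), nous trouvons v(t) = 24·t^5 - 20·t^4 - 16·t^3 + 6·t^2 - 4·t + 1. En prenant d/dt de v(t), nous trouvons a(t) = 120·t^4 - 80·t^3 - 48·t^2 + 12·t - 4. Nous avons l'accélération a(t) = 120·t^4 - 80·t^3 - 48·t^2 + 12·t - 4. En substituant t = 1: a(1) = 0.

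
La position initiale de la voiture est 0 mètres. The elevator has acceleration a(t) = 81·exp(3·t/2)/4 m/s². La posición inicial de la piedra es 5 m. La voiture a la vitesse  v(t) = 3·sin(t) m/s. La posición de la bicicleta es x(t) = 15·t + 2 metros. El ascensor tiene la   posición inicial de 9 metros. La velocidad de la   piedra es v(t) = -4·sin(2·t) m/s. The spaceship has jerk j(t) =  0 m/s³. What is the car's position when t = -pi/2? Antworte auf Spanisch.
Debemos encontrar la antiderivada de nuestra ecuación de la velocidad v(t) = 3·sin(t) 1 vez. Tomando ∫v(t)dt y aplicando x(0) = 0, encontramos x(t) = 3 - 3·cos(t). Tenemos la posición x(t) = 3 - 3·cos(t). Sustituyendo t = -pi/2: x(-pi/2) = 3.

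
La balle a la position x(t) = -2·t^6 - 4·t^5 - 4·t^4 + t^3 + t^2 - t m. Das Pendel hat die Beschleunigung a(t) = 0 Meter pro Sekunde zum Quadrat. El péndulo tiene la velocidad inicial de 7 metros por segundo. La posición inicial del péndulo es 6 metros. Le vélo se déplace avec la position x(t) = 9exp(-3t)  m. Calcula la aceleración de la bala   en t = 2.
Debemos derivar nuestra ecuación de la posición x(t) = -2·t^6 - 4·t^5 - 4·t^4 + t^3 + t^2 - t 2 veces. Derivando la posición, obtenemos la velocidad: v(t) = -12·t^5 - 20·t^4 - 16·t^3 + 3·t^2 + 2·t - 1. Derivando la velocidad, obtenemos la aceleración: a(t) = -60·t^4 - 80·t^3 - 48·t^2 + 6·t + 2. De la ecuación de la aceleración a(t) = -60·t^4 - 80·t^3 - 48·t^2 + 6·t + 2, sustituimos t = 2 para obtener a = -1778.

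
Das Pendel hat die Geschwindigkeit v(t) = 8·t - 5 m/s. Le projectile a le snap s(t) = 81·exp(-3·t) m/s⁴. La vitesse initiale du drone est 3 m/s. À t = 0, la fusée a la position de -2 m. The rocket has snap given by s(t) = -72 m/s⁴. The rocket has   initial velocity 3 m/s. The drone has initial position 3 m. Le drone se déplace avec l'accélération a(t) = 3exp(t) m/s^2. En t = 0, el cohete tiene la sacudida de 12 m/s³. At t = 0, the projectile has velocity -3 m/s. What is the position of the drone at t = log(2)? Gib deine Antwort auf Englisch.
Starting from acceleration a(t) = 3·exp(t), we take 2 antiderivatives. The antiderivative of acceleration is velocity. Using v(0) = 3, we get v(t) = 3·exp(t). Integrating velocity and using the initial condition x(0) = 3, we get x(t) = 3·exp(t). Using x(t) = 3·exp(t) and substituting t = log(2), we find x = 6.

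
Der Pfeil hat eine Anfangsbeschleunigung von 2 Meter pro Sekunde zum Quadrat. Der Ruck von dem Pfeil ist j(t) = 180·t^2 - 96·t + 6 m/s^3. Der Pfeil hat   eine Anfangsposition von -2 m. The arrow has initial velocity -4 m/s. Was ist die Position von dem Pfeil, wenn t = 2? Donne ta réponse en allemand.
Wir müssen die Stammfunktion unserer Gleichung für den Ruck j(t) = 180·t^2 - 96·t + 6 3-mal finden. Mit ∫j(t)dt und Anwendung von a(0) = 2, finden wir a(t) = 60·t^3 - 48·t^2 + 6·t + 2. Die Stammfunktion von der Beschleunigung ist die Geschwindigkeit. Mit v(0) = -4 erhalten wir v(t) = 15·t^4 - 16·t^3 + 3·t^2 + 2·t - 4. Mit ∫v(t)dt und Anwendung von x(0) = -2, finden wir x(t) = 3·t^5 - 4·t^4 + t^3 + t^2 - 4·t - 2. Wir haben die Position x(t) = 3·t^5 - 4·t^4 + t^3 + t^2 - 4·t - 2. Durch Einsetzen von t = 2: x(2) = 34.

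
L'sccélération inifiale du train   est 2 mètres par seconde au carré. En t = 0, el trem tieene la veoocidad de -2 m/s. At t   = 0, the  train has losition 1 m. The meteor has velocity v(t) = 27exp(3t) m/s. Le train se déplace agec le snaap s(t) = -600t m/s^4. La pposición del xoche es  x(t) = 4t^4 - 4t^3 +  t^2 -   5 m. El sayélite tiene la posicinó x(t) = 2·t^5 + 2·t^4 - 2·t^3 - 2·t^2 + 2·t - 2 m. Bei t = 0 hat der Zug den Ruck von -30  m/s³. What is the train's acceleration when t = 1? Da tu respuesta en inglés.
Starting from snap s(t) = -600·t, we take 2 antiderivatives. The antiderivative of snap is jerk. Using j(0) = -30, we get j(t) = -300·t^2 - 30. The antiderivative of jerk is acceleration. Using a(0) = 2, we get a(t) = -100·t^3 - 30·t + 2. Using a(t) = -100·t^3 - 30·t + 2 and substituting t = 1, we find a = -128.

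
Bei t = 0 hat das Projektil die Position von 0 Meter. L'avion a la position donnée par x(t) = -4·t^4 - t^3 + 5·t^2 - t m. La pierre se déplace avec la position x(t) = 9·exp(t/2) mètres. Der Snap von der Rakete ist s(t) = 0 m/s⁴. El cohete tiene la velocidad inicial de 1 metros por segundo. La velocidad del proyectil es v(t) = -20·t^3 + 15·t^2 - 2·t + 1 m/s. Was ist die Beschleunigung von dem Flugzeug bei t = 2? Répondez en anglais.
To solve this, we need to take 2 derivatives of our position equation x(t) = -4·t^4 - t^3 + 5·t^2 - t. Differentiating position, we get velocity: v(t) = -16·t^3 - 3·t^2 + 10·t - 1. Taking d/dt of v(t), we find a(t) = -48·t^2 - 6·t + 10. From the given acceleration equation a(t) = -48·t^2 - 6·t + 10, we substitute t = 2 to get a = -194.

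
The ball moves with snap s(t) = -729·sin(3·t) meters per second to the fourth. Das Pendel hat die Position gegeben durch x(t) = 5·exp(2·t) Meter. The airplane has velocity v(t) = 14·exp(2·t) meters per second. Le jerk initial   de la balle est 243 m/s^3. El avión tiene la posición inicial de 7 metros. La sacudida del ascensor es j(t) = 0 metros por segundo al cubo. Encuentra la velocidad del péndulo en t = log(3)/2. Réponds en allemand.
Ausgehend von der Position x(t) = 5·exp(2·t), nehmen wir 1 Ableitung. Die Ableitung von der Position ergibt die Geschwindigkeit: v(t) = 10·exp(2·t). Aus der Gleichung für die Geschwindigkeit v(t) = 10·exp(2·t), setzen wir t = log(3)/2 ein und erhalten v = 30.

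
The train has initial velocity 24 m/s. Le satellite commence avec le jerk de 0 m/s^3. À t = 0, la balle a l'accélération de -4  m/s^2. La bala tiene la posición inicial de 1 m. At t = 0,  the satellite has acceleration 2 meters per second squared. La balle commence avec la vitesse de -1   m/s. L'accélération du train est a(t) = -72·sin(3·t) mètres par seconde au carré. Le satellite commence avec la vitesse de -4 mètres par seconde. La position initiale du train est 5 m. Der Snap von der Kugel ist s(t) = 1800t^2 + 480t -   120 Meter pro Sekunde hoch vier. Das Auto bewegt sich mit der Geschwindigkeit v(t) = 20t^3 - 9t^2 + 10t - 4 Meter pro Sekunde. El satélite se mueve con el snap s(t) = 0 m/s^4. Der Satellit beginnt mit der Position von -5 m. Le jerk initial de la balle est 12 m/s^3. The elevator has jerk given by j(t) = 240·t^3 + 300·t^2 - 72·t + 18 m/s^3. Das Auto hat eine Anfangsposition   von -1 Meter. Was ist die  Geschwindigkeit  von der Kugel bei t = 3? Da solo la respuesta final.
Die Geschwindigkeit bei t = 3 ist v = 8411.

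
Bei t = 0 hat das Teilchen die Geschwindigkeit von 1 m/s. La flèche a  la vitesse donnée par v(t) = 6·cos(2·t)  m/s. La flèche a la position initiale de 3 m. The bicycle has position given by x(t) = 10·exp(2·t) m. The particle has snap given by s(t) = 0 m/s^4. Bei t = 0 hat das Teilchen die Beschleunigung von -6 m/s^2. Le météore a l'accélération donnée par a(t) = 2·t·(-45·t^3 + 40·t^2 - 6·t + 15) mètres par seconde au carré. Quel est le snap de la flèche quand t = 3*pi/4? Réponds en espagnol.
Para resolver esto, necesitamos tomar 3 derivadas de nuestra ecuación de la velocidad v(t) = 6·cos(2·t). Tomando d/dt de v(t), encontramos a(t) = -12·sin(2·t). Derivando la aceleración, obtenemos la sacudida: j(t) = -24·cos(2·t). La derivada de la sacudida da el snap: s(t) = 48·sin(2·t). Usando s(t) = 48·sin(2·t) y sustituyendo t = 3*pi/4, encontramos s = -48.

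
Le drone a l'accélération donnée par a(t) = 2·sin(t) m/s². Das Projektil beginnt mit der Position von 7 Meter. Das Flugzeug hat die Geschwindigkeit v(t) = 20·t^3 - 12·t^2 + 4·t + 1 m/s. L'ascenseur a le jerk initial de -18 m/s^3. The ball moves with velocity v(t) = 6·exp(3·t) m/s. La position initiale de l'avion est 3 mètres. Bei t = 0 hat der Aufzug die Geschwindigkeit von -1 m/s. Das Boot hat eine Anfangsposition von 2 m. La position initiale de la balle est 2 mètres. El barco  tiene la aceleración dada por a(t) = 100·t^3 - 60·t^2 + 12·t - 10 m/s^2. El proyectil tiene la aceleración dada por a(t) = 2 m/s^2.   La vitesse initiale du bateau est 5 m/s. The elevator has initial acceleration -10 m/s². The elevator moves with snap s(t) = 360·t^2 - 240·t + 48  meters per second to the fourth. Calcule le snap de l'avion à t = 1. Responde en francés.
Nous devons dériver notre équation de la vitesse v(t) = 20·t^3 - 12·t^2 + 4·t + 1 3 fois. La dérivée de la vitesse donne l'accélération: a(t) = 60·t^2 - 24·t + 4. En dérivant l'accélération, nous obtenons le jerk: j(t) = 120·t - 24. En prenant d/dt de j(t), nous trouvons s(t) = 120. De l'équation du snap s(t) = 120, nous substituons t = 1 pour obtenir s = 120.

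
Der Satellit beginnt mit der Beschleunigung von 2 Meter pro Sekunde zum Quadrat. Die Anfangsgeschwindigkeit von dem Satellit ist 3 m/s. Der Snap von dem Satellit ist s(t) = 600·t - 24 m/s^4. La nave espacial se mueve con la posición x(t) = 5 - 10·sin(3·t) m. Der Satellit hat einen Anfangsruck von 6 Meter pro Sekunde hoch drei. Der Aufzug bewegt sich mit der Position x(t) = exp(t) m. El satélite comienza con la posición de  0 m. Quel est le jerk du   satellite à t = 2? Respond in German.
Wir müssen unsere Gleichung für den Snap s(t) = 600·t - 24 1-mal integrieren. Die Stammfunktion von dem Snap ist der Ruck. Mit j(0) = 6 erhalten wir j(t) = 300·t^2 - 24·t + 6. Wir haben den Ruck j(t) = 300·t^2 - 24·t + 6. Durch Einsetzen von t = 2: j(2) = 1158.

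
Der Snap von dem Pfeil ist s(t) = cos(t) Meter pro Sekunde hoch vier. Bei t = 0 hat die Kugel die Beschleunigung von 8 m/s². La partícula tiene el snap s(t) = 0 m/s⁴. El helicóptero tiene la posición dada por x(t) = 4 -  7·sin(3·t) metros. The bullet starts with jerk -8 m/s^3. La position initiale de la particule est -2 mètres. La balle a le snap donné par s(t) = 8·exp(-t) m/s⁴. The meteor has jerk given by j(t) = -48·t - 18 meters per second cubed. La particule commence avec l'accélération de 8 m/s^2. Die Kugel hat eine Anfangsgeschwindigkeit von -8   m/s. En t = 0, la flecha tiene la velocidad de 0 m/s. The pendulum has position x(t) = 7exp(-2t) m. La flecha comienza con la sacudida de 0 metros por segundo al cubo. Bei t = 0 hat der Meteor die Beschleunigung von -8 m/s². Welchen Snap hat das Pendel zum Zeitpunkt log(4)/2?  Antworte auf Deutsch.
Wir müssen unsere Gleichung für die Position x(t) = 7·exp(-2·t) 4-mal ableiten. Durch Ableiten von der Position erhalten wir die Geschwindigkeit: v(t) = -14·exp(-2·t). Durch Ableiten von der Geschwindigkeit erhalten wir die Beschleunigung: a(t) = 28·exp(-2·t). Durch Ableiten von der Beschleunigung erhalten wir den Ruck: j(t) = -56·exp(-2·t). Durch Ableiten von dem Ruck erhalten wir den Snap: s(t) = 112·exp(-2·t). Mit s(t) = 112·exp(-2·t) und Einsetzen von t = log(4)/2, finden wir s = 28.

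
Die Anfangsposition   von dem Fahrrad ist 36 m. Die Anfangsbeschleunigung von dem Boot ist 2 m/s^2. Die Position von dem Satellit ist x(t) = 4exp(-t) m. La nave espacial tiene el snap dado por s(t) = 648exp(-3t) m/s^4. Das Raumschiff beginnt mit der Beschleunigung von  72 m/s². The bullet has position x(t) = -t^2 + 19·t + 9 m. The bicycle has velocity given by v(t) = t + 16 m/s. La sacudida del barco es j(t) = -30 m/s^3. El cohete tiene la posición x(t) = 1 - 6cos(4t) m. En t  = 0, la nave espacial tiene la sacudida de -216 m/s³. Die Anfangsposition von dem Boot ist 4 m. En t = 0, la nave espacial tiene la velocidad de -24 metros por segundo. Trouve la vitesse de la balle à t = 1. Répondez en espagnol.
Debemos derivar nuestra ecuación de la posición x(t) = -t^2 + 19·t + 9 1 vez. Derivando la posición, obtenemos la velocidad: v(t) = 19 - 2·t. Usando v(t) = 19 - 2·t y sustituyendo t = 1, encontramos v = 17.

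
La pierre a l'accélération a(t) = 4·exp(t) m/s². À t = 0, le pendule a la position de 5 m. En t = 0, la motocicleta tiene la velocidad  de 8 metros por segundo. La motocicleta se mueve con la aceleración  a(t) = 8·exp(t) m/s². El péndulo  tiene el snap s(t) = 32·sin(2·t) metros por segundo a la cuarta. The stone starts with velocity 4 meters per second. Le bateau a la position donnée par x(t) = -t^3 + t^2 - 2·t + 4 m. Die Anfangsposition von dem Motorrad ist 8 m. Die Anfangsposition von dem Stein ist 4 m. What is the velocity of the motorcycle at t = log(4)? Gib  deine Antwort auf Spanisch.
Debemos encontrar la antiderivada de nuestra ecuación de la aceleración a(t) = 8·exp(t) 1 vez. La integral de la aceleración, con v(0) = 8, da la velocidad: v(t) = 8·exp(t). De la ecuación de la velocidad v(t) = 8·exp(t), sustituimos t = log(4) para obtener v = 32.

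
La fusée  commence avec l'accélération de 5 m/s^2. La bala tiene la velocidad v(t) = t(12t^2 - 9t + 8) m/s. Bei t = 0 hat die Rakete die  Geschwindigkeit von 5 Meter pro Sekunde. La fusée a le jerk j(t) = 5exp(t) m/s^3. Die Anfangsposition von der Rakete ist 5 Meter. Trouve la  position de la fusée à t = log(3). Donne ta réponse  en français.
Nous devons trouver l'intégrale de notre équation du jerk j(t) = 5·exp(t) 3 fois. En prenant ∫j(t)dt et en appliquant a(0) = 5, nous trouvons a(t) = 5·exp(t). En intégrant l'accélération et en utilisant la condition initiale v(0) = 5, nous obtenons v(t) = 5·exp(t). En prenant ∫v(t)dt et en appliquant x(0) = 5, nous trouvons x(t) = 5·exp(t). De l'équation de la position x(t) = 5·exp(t), nous substituons t = log(3) pour obtenir x = 15.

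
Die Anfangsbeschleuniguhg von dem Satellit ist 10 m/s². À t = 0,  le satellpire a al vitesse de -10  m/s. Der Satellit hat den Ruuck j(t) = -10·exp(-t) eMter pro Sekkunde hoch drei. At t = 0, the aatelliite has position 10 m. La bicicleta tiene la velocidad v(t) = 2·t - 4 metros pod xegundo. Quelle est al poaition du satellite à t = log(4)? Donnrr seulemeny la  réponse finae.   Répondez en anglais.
The position at t = log(4) is x = 5/2.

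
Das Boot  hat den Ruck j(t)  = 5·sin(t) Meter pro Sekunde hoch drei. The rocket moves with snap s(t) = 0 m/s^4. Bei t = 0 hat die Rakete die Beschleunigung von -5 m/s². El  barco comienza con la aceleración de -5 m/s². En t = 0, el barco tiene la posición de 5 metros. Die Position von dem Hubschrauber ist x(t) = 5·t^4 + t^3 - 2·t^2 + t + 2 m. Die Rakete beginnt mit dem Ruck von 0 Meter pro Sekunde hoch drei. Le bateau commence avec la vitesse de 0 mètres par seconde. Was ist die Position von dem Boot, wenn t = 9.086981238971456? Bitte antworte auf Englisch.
To find the answer, we compute 3 antiderivatives of j(t) = 5·sin(t). The integral of jerk is acceleration. Using a(0) = -5, we get a(t) = -5·cos(t). The integral of acceleration, with v(0) = 0, gives velocity: v(t) = -5·sin(t). The integral of velocity, with x(0) = 5, gives position: x(t) = 5·cos(t). Using x(t) = 5·cos(t) and substituting t = 9.086981238971456, we find x = -4.71743570752518.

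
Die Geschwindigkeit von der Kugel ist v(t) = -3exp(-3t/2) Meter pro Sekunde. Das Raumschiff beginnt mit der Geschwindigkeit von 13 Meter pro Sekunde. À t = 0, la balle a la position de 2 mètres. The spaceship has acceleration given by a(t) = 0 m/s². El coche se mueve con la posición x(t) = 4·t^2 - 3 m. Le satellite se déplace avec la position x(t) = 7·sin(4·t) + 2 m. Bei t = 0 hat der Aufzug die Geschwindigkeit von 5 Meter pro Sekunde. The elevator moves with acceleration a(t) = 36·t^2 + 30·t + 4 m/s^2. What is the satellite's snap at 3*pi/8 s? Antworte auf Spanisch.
Debemos derivar nuestra ecuación de la posición x(t) = 7·sin(4·t) + 2 4 veces. Derivando la posición, obtenemos la velocidad: v(t) = 28·cos(4·t). Derivando la velocidad, obtenemos la aceleración: a(t) = -112·sin(4·t). Derivando la aceleración, obtenemos la sacudida: j(t) = -448·cos(4·t). Derivando la sacudida, obtenemos el snap: s(t) = 1792·sin(4·t). Tenemos el snap s(t) = 1792·sin(4·t). Sustituyendo t = 3*pi/8: s(3*pi/8) = -1792.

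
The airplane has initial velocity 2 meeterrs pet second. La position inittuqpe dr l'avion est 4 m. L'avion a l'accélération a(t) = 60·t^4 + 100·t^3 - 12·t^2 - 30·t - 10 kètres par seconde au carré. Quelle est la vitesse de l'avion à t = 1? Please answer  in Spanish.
Necesitamos integrar nuestra ecuación de la aceleración a(t) = 60·t^4 + 100·t^3 - 12·t^2 - 30·t - 10 1 vez. Tomando ∫a(t)dt y aplicando v(0) = 2, encontramos v(t) = 12·t^5 + 25·t^4 - 4·t^3 - 15·t^2 - 10·t + 2. Usando v(t) = 12·t^5 + 25·t^4 - 4·t^3 - 15·t^2 - 10·t + 2 y sustituyendo t = 1, encontramos v = 10.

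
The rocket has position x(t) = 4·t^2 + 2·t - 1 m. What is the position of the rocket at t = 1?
From the given position equation x(t) = 4·t^2 + 2·t - 1, we substitute t = 1 to get x = 5.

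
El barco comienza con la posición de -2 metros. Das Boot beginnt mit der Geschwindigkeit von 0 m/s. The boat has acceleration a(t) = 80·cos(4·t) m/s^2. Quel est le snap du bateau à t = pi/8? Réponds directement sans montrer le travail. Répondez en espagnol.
En t = pi/8, s = 0.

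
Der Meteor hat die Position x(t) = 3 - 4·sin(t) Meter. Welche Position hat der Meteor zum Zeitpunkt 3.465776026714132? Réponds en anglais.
We have position x(t) = 3 - 4·sin(t). Substituting t = 3.465776026714132: x(3.465776026714132) = 4.27413920968342.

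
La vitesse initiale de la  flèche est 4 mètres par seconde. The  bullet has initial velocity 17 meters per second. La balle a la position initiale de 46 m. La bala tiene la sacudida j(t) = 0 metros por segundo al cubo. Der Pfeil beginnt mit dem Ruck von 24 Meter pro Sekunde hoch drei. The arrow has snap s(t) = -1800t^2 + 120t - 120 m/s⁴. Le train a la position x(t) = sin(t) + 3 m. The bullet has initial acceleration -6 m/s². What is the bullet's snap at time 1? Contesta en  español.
Partiendo de la sacudida j(t) = 0, tomamos 1 derivada. Derivando la sacudida, obtenemos el snap: s(t) = 0. Usando s(t) = 0 y sustituyendo t = 1, encontramos s = 0.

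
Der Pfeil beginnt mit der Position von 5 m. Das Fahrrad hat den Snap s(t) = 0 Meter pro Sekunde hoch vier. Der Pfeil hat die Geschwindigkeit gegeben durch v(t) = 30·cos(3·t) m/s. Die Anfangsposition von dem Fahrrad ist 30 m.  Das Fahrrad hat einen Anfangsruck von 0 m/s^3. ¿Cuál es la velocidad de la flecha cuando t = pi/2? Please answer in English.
We have velocity v(t) = 30·cos(3·t). Substituting t = pi/2: v(pi/2) = 0.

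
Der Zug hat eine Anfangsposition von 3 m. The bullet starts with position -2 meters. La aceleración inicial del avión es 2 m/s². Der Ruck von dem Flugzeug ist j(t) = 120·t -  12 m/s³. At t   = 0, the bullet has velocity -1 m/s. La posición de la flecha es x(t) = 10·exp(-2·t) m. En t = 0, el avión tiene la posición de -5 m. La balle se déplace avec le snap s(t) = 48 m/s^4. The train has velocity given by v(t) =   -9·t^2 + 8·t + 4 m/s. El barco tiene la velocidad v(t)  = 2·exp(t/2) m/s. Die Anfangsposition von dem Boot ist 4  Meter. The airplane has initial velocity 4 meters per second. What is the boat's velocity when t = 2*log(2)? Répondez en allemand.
Mit v(t) = 2·exp(t/2) und Einsetzen von t = 2*log(2), finden wir v = 4.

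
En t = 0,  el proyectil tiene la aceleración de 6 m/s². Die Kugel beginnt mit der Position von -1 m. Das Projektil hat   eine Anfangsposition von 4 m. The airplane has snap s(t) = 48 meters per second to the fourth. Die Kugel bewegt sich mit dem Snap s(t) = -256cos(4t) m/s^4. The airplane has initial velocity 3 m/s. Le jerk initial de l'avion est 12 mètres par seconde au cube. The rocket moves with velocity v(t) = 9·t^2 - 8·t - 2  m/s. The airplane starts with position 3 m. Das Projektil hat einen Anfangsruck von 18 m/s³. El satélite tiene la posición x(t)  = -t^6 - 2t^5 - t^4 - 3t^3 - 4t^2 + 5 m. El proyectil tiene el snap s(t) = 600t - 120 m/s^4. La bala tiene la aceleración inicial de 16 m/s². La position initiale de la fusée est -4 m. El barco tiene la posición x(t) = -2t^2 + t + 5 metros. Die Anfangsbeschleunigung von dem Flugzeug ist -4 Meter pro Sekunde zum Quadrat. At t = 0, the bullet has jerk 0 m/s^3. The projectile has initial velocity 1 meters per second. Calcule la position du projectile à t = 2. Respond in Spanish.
Debemos encontrar la integral de nuestra ecuación del snap s(t) = 600·t - 120 4 veces. La antiderivada del snap, con j(0) = 18, da la sacudida: j(t) = 300·t^2 - 120·t + 18. Integrando la sacudida y usando la condición inicial a(0) = 6, obtenemos a(t) = 100·t^3 - 60·t^2 + 18·t + 6. Tomando ∫a(t)dt y aplicando v(0) = 1, encontramos v(t) = 25·t^4 - 20·t^3 + 9·t^2 + 6·t + 1. La integral de la velocidad es la posición. Usando x(0) = 4, obtenemos x(t) = 5·t^5 - 5·t^4 + 3·t^3 + 3·t^2 + t + 4. Usando x(t) = 5·t^5 - 5·t^4 + 3·t^3 + 3·t^2 + t + 4 y sustituyendo t = 2, encontramos x = 122.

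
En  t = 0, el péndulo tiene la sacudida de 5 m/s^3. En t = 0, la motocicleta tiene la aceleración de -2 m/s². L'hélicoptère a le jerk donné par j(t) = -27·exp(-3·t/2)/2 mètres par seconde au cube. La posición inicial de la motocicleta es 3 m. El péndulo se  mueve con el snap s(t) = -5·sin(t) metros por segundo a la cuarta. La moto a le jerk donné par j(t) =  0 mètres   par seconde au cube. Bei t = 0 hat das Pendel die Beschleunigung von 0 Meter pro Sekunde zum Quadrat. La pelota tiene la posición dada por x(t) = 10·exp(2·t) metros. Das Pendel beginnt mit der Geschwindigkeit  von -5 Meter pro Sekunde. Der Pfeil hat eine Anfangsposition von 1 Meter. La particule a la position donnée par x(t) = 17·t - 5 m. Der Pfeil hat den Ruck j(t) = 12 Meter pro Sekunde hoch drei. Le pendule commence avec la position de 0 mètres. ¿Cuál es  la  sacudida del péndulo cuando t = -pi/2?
Para resolver esto, necesitamos tomar 1 antiderivada de nuestra ecuación del snap s(t) = -5·sin(t). Integrando el snap y usando la condición inicial j(0) = 5, obtenemos j(t) = 5·cos(t). Usando j(t) = 5·cos(t) y sustituyendo t = -pi/2, encontramos j = 0.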